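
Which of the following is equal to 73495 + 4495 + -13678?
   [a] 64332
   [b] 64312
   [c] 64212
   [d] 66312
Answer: b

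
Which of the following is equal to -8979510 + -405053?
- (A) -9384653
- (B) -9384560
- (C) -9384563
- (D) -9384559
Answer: C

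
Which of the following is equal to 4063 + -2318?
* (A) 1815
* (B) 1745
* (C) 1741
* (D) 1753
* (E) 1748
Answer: B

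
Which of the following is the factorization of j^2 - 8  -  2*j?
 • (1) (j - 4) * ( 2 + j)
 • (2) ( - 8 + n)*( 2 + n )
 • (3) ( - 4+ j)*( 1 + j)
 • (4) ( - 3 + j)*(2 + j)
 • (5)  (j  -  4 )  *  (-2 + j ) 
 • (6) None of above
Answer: 1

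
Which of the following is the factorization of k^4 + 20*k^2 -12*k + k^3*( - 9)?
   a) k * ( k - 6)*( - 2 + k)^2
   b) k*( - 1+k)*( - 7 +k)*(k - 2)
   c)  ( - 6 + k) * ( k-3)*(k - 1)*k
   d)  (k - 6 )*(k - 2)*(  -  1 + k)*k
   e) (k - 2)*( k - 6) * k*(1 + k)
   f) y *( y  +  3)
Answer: d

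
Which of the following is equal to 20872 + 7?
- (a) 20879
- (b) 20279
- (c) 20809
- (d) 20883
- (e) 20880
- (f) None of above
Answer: a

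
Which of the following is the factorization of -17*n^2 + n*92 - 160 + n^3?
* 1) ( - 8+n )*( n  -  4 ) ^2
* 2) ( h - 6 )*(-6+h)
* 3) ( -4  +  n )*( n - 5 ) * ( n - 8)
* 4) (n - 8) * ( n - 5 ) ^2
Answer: 3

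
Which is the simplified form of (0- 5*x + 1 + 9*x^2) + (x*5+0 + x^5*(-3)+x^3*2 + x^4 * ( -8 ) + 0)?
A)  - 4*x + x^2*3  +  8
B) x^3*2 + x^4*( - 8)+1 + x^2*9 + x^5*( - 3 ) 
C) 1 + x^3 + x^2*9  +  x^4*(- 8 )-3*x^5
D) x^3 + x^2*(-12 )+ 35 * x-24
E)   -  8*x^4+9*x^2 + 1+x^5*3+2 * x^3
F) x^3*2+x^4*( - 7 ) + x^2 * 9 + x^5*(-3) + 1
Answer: B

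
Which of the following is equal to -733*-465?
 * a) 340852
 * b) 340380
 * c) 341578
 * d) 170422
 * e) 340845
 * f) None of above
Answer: e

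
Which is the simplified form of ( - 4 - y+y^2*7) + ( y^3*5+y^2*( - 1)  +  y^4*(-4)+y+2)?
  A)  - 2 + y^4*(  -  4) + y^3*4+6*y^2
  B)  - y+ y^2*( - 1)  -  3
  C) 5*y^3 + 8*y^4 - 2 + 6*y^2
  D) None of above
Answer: D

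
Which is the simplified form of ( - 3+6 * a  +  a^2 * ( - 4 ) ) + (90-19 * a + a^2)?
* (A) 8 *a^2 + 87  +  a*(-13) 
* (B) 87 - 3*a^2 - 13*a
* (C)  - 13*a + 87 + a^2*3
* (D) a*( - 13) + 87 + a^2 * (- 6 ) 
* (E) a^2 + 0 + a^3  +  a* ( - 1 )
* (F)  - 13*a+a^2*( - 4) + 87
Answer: B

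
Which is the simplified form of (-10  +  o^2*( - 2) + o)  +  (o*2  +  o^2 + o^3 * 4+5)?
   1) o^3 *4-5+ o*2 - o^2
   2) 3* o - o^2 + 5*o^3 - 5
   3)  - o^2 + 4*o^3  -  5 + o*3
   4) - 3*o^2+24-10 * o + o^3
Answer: 3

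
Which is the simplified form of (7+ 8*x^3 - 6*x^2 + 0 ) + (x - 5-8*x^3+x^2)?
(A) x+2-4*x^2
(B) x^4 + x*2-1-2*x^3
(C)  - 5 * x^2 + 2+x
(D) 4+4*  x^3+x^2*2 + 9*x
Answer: C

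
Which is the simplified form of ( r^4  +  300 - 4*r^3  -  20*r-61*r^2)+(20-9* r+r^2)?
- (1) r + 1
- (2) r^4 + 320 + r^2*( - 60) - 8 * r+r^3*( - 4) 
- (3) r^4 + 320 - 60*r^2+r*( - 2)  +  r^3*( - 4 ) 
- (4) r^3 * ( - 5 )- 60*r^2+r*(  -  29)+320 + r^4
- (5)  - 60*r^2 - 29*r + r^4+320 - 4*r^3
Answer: 5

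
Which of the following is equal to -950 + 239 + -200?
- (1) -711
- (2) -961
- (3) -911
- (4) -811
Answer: 3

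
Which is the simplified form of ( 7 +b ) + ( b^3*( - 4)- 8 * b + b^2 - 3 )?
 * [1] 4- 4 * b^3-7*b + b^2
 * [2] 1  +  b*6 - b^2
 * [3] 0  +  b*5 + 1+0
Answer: 1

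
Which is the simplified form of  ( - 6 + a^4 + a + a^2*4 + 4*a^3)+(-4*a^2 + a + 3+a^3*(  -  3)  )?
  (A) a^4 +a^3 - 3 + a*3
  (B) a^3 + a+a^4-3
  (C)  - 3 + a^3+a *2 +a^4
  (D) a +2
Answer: C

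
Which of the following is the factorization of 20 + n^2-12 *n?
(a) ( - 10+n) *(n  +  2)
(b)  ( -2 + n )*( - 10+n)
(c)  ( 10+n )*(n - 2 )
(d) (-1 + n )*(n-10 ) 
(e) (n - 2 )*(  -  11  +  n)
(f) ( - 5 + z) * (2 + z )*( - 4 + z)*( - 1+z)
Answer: b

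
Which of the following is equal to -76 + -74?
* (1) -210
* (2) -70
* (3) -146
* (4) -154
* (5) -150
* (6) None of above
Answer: 5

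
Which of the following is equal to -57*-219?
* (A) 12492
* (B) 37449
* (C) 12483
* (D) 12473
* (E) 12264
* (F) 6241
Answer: C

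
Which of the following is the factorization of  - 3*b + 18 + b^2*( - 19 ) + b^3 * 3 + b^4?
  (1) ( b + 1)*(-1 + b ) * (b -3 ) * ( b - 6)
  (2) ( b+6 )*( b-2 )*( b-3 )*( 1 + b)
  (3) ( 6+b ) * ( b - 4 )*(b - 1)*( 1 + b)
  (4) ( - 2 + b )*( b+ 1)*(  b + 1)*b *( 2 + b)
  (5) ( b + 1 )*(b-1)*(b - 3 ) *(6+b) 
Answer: 5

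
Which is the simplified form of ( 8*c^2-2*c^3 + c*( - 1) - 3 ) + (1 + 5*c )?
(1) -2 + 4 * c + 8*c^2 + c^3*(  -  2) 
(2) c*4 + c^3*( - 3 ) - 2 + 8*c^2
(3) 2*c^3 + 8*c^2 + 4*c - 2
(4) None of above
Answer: 1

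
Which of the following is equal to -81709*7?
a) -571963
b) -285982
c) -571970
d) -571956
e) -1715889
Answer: a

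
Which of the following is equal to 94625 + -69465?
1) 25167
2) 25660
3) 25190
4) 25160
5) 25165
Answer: 4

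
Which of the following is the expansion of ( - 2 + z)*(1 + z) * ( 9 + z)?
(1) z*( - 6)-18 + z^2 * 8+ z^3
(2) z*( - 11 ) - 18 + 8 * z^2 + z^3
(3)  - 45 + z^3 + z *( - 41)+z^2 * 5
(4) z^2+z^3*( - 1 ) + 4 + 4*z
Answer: 2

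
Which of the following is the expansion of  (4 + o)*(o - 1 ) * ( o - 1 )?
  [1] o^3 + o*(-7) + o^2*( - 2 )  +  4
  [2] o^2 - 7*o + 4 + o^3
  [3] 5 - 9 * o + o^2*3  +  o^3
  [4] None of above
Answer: 4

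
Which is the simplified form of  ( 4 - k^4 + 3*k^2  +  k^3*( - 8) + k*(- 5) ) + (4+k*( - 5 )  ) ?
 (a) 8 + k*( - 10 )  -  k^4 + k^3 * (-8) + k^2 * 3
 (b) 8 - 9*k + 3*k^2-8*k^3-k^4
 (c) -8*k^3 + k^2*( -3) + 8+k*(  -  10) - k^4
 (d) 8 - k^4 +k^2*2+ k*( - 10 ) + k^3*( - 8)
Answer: a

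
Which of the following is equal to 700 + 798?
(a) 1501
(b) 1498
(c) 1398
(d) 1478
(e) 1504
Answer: b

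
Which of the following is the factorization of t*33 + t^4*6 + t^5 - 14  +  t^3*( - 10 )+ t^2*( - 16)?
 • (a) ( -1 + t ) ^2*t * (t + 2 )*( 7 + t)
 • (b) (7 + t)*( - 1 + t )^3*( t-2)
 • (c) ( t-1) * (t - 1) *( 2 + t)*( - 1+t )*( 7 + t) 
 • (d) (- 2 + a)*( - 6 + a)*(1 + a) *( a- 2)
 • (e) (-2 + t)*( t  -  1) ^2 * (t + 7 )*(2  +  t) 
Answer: c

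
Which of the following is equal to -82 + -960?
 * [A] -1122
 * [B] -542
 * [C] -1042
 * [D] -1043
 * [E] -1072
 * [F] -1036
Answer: C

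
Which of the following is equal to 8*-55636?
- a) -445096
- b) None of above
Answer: b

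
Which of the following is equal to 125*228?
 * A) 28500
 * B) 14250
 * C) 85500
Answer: A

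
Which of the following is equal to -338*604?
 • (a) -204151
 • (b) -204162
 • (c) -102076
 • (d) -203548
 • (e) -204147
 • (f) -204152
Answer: f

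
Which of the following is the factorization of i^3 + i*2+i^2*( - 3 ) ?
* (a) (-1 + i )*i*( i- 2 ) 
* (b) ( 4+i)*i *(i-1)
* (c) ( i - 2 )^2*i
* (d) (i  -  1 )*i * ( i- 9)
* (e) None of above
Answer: a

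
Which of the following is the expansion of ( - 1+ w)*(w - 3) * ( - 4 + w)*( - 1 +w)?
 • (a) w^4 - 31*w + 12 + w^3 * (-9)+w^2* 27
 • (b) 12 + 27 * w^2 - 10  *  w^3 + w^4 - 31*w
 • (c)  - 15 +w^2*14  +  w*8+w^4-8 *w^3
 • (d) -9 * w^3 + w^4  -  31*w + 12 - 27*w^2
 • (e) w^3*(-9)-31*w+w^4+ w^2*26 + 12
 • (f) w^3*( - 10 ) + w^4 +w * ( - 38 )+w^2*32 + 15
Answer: a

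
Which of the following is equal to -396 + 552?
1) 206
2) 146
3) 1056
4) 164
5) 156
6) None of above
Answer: 5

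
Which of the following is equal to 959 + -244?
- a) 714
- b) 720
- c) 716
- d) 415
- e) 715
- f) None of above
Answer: e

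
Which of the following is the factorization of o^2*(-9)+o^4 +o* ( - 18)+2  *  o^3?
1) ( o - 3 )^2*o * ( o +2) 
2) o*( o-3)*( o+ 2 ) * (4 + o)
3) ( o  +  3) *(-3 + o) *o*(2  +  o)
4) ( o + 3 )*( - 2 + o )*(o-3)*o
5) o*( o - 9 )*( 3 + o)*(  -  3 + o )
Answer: 3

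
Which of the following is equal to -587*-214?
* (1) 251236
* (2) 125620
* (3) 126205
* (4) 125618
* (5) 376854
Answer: 4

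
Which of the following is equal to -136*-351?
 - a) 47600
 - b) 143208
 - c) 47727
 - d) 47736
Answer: d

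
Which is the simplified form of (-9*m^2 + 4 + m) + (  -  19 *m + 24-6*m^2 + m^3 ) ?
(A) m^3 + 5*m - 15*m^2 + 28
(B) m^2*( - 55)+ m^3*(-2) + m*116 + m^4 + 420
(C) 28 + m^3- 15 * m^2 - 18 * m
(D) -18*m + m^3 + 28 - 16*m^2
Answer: C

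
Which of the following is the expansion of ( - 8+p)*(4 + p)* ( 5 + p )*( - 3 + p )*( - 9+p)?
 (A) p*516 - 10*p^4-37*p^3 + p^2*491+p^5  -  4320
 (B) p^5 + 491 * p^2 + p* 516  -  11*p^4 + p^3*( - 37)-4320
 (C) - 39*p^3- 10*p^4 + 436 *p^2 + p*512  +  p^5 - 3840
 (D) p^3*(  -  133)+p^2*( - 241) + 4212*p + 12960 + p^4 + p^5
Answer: B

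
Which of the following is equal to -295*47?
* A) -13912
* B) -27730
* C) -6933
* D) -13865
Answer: D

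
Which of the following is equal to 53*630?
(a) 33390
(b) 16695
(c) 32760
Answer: a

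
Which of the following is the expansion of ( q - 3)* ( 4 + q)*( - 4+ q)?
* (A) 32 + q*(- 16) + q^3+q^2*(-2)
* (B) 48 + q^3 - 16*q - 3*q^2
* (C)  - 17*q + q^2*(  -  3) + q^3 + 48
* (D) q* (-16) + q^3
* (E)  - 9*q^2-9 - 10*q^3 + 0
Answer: B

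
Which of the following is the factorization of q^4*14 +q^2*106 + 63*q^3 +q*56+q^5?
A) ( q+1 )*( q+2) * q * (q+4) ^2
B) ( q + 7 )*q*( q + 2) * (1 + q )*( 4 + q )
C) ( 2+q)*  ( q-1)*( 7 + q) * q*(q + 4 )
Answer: B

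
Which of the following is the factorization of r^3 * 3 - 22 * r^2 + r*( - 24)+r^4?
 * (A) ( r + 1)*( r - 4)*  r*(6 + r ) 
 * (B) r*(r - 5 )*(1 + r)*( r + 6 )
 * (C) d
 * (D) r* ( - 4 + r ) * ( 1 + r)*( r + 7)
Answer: A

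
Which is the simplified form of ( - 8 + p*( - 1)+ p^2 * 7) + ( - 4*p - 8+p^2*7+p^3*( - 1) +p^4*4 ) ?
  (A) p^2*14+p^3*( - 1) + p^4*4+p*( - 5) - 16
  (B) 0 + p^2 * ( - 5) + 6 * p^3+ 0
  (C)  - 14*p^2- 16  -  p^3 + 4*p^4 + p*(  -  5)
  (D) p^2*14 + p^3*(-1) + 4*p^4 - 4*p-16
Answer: A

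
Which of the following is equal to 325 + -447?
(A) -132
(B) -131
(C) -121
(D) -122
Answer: D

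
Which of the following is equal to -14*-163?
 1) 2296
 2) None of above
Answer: 2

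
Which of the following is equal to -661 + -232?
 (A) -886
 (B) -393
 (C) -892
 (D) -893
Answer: D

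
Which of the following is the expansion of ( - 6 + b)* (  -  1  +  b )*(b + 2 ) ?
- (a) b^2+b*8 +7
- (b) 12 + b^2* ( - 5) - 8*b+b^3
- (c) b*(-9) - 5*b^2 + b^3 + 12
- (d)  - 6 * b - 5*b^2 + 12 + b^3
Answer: b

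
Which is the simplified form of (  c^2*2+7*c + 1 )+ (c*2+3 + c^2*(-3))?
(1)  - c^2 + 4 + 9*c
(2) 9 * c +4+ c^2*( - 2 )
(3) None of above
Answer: 1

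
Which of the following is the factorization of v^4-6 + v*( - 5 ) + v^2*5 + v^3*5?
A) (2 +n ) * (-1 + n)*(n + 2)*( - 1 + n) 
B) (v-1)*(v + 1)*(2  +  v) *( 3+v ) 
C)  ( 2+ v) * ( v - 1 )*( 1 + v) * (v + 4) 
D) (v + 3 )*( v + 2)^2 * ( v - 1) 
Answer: B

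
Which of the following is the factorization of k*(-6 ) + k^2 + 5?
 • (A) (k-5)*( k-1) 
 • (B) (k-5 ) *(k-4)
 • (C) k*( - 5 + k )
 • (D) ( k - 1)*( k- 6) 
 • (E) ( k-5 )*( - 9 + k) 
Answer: A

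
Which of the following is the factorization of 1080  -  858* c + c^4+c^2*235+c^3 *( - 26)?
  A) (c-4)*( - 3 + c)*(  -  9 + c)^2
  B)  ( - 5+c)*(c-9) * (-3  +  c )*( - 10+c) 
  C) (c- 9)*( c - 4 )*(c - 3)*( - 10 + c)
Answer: C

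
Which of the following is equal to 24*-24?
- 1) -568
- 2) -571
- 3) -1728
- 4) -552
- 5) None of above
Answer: 5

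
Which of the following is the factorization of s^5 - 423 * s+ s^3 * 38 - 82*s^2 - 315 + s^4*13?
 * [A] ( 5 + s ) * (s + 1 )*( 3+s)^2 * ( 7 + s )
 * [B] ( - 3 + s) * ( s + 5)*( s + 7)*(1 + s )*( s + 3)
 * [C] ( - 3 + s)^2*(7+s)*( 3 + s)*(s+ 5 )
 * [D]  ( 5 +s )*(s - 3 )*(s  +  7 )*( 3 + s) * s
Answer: B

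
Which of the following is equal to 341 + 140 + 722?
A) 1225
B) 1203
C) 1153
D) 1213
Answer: B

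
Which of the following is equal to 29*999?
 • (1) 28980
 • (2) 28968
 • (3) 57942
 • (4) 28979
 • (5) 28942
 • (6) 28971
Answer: 6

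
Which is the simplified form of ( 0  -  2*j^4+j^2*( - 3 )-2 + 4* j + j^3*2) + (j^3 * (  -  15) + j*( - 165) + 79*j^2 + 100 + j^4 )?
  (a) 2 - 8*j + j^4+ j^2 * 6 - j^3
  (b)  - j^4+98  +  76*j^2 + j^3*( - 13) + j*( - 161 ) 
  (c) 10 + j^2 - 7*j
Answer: b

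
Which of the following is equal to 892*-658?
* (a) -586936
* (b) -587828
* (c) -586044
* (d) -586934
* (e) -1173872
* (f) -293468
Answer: a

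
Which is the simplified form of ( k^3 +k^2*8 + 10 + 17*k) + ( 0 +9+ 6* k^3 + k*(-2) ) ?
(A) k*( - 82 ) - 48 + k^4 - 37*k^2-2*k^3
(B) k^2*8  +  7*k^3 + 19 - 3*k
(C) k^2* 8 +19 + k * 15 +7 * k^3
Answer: C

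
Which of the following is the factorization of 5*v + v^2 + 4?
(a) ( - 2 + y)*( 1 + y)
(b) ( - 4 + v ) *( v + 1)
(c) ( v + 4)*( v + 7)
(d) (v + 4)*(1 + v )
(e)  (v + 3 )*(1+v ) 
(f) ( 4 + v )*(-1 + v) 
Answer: d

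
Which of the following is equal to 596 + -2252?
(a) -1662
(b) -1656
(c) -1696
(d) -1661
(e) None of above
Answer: b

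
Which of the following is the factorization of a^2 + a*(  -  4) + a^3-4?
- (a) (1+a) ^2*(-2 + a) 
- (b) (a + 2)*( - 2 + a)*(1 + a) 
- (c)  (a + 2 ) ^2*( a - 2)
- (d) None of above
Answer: b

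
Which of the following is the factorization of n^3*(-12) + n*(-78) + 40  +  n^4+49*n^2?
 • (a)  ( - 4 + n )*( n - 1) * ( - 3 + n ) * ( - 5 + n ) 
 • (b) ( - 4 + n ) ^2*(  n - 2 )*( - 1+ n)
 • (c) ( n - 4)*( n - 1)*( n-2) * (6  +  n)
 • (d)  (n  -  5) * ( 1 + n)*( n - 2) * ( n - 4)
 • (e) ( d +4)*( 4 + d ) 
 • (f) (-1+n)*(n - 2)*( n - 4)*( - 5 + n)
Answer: f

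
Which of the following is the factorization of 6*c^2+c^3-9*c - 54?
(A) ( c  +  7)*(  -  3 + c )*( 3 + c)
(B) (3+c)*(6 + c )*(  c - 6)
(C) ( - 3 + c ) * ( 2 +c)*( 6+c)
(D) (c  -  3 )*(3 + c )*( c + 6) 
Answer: D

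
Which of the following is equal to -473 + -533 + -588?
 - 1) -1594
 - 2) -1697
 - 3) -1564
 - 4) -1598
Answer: 1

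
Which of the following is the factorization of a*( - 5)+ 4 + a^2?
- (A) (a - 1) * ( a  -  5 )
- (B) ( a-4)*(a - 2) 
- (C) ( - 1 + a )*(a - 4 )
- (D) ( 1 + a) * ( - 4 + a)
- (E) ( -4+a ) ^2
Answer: C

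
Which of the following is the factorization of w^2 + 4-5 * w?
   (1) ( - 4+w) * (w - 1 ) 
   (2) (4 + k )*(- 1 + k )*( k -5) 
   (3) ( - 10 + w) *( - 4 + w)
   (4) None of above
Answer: 1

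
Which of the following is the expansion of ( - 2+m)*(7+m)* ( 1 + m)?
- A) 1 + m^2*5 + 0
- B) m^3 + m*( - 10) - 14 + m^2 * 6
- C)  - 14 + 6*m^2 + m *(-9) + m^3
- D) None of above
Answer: C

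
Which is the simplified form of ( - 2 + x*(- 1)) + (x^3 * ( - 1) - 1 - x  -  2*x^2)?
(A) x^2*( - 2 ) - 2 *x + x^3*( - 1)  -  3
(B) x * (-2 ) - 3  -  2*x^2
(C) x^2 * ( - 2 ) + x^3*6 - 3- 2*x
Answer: A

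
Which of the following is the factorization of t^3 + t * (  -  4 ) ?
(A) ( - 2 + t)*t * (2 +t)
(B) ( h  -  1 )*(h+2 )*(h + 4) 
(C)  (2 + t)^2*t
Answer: A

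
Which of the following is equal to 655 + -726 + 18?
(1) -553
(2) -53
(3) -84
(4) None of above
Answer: 2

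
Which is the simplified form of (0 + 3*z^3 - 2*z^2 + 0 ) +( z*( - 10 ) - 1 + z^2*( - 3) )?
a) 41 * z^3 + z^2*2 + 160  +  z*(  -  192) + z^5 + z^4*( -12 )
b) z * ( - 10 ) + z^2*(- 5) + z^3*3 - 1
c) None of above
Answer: b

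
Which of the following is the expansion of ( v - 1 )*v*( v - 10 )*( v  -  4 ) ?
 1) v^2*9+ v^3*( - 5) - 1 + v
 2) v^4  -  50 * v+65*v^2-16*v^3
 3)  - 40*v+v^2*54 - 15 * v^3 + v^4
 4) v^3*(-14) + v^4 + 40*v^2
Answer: 3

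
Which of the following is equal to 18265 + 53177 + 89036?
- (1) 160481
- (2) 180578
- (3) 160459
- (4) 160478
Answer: 4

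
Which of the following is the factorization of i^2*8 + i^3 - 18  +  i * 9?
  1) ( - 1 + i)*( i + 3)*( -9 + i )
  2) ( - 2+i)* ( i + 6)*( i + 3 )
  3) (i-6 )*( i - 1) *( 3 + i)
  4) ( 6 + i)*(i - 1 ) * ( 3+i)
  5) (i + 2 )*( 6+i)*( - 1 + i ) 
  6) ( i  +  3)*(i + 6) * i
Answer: 4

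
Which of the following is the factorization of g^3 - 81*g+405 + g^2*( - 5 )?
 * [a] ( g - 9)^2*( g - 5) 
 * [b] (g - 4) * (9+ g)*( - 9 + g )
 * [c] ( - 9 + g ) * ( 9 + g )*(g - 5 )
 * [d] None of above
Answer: c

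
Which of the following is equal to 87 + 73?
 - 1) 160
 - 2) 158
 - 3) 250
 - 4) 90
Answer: 1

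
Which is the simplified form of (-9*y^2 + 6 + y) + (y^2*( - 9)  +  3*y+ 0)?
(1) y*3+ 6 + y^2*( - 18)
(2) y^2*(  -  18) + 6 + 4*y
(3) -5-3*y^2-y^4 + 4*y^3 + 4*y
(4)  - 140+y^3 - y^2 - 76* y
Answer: 2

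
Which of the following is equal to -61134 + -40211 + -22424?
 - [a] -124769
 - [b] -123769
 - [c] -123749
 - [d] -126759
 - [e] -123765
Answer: b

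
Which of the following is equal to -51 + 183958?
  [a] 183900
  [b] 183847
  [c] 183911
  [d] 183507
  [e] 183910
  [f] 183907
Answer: f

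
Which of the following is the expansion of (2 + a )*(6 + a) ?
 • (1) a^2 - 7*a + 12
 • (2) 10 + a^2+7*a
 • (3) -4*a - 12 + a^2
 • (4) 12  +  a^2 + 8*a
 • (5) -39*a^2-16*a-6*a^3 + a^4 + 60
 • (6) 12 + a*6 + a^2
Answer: 4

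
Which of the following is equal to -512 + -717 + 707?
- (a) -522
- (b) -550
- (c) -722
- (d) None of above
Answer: a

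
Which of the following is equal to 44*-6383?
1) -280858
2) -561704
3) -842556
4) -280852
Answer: 4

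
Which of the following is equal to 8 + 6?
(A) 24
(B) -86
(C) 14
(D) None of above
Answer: C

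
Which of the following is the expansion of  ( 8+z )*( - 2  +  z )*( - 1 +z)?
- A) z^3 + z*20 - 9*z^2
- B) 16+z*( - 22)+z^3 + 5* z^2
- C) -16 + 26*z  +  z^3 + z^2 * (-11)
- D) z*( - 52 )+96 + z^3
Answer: B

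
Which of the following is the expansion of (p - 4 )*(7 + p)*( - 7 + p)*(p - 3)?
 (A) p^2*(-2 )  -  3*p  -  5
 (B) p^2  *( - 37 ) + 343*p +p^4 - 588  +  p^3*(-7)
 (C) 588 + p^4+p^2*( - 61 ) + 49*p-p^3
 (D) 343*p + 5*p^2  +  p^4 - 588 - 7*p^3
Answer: B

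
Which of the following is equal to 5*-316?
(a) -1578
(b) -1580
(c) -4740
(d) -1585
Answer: b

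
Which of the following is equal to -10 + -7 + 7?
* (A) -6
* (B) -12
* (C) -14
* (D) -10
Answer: D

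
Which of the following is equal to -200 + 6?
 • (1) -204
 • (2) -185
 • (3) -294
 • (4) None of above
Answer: 4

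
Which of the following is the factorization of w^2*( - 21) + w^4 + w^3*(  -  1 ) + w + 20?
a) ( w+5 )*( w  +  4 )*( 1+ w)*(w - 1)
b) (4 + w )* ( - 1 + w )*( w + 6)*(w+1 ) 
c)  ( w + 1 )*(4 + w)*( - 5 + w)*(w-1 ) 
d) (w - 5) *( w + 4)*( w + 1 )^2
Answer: c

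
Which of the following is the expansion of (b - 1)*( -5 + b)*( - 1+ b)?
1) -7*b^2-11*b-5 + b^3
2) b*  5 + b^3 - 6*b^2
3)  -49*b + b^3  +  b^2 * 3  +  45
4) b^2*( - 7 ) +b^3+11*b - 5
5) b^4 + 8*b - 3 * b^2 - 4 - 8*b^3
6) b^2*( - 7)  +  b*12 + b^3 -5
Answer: 4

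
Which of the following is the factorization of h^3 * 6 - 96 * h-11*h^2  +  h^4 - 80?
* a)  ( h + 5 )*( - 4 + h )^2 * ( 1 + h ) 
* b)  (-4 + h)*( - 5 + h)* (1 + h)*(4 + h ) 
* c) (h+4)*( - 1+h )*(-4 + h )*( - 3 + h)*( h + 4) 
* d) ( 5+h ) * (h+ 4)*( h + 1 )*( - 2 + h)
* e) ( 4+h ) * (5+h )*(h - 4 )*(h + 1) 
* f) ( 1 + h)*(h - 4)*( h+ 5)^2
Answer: e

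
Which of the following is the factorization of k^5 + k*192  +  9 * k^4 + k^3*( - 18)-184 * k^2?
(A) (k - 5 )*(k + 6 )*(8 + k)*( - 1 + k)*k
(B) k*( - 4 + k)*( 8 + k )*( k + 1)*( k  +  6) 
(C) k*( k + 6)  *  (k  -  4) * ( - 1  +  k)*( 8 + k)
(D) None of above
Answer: C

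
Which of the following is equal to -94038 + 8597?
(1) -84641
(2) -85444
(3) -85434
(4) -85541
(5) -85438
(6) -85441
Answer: 6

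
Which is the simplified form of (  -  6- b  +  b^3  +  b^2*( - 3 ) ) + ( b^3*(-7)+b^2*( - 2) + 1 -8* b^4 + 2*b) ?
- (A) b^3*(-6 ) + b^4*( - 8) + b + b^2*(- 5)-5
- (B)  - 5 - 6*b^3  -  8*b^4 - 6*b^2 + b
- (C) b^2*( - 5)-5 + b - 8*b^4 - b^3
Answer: A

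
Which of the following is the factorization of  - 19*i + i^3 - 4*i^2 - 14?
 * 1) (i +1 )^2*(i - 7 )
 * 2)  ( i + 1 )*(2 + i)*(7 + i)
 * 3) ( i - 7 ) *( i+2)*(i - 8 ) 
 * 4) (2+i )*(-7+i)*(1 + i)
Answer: 4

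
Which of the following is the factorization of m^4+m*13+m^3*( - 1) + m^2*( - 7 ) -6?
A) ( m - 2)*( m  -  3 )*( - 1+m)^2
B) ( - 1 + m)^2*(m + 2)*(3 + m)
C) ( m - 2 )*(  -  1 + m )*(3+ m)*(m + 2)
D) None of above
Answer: D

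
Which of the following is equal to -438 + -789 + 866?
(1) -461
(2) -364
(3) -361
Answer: 3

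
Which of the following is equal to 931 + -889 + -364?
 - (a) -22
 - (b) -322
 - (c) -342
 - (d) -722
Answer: b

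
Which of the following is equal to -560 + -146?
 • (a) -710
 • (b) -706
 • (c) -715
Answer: b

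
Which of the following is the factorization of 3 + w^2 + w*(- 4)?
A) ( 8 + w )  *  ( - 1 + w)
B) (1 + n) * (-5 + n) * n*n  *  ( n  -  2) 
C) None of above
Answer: C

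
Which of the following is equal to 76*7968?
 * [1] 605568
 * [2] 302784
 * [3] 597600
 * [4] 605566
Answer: 1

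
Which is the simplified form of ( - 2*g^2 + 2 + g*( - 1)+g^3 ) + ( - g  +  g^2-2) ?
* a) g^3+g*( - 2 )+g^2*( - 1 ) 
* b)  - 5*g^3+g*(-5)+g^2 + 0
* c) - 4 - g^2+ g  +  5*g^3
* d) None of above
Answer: a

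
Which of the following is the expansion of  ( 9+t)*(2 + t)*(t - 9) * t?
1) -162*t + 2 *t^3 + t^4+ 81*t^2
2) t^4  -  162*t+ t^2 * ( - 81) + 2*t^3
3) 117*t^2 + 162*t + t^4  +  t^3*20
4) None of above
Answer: 2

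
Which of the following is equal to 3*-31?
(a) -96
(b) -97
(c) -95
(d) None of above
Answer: d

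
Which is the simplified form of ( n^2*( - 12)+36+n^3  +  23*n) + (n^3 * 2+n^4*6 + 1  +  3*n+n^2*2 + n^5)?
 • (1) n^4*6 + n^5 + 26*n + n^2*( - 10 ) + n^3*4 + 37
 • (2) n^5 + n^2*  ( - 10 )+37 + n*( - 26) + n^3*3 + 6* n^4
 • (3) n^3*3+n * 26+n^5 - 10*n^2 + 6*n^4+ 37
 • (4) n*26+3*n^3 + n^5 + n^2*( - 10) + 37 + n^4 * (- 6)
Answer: 3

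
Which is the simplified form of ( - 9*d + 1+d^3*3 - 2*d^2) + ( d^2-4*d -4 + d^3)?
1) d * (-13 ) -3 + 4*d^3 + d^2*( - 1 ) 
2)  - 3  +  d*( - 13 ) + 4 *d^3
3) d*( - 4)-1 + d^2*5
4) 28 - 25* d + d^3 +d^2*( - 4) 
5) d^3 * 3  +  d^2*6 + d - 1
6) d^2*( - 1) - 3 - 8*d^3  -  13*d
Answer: 1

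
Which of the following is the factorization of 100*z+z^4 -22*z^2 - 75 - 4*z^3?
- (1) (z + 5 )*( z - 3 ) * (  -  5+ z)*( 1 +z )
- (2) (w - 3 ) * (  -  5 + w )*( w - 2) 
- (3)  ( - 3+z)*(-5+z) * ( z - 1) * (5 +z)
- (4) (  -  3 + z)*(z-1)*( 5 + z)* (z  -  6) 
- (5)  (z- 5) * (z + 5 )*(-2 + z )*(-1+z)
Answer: 3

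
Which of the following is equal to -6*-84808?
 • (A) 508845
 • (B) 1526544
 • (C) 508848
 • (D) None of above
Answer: C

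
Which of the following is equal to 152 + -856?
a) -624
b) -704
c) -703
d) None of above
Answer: b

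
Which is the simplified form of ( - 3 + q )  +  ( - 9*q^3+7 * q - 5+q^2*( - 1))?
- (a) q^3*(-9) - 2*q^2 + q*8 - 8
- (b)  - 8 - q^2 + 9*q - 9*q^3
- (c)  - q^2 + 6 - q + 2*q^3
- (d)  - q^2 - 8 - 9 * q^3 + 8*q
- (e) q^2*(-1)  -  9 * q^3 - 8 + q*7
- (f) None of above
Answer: d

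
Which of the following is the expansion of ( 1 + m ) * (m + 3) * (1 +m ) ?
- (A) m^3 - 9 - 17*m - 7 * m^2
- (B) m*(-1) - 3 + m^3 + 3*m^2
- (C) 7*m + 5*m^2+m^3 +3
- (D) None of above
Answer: C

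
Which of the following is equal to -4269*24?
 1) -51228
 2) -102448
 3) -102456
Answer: 3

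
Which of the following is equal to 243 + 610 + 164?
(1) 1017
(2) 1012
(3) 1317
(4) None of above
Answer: 1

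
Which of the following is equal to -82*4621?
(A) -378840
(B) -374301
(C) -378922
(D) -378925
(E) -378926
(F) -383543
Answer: C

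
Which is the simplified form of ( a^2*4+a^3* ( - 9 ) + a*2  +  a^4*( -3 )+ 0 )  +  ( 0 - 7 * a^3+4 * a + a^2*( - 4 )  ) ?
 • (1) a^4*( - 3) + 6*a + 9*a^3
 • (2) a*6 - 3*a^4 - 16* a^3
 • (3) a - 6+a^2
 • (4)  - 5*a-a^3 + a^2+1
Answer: 2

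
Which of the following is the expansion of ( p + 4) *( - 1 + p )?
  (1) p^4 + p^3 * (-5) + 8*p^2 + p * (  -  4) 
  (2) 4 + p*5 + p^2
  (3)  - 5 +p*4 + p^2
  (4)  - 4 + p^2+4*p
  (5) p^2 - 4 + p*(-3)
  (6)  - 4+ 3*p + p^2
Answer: 6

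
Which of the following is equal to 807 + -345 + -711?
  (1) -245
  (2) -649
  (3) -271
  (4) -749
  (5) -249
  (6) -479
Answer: 5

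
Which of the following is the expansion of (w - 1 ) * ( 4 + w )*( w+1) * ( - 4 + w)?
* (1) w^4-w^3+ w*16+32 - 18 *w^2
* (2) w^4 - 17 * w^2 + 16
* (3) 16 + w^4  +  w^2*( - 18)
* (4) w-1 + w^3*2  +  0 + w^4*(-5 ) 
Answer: 2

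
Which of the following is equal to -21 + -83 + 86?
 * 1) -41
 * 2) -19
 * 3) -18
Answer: 3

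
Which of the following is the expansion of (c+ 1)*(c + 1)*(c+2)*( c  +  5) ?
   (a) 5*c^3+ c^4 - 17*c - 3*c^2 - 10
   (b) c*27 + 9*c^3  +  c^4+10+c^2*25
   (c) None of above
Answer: b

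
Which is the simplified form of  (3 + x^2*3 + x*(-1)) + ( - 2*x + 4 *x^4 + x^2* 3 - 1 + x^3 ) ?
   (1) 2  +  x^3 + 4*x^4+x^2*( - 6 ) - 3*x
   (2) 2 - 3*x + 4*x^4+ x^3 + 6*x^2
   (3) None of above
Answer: 2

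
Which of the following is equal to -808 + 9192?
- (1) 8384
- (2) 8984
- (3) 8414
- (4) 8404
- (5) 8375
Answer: 1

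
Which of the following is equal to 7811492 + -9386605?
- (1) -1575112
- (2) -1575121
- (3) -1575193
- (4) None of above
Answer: 4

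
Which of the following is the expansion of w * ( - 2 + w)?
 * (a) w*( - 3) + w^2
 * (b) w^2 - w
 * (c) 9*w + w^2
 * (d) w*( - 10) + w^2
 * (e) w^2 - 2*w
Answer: e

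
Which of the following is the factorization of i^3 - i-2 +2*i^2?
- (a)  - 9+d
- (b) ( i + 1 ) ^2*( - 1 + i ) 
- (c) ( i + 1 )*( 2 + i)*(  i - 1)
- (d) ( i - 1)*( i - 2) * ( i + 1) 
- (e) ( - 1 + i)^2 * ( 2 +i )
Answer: c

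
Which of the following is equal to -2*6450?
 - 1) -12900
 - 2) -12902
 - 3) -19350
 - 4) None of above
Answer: 1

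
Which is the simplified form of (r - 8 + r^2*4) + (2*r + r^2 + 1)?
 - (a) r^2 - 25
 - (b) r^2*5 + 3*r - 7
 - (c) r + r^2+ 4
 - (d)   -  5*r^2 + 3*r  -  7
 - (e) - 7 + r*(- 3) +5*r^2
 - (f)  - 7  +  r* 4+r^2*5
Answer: b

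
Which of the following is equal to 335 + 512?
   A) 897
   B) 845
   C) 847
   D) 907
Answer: C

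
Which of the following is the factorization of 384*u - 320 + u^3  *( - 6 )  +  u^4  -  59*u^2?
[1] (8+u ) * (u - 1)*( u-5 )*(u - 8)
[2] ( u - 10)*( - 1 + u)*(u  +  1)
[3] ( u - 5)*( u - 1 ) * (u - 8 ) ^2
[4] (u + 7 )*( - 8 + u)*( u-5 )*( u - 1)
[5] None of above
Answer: 1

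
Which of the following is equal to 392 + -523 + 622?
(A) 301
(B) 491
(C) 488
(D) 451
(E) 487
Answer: B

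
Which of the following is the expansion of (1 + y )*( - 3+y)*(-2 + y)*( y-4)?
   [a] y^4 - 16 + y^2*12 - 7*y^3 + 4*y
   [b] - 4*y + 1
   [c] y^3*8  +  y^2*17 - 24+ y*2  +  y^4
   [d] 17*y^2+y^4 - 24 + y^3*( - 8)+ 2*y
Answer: d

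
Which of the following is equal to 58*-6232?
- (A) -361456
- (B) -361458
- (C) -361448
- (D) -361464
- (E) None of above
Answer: A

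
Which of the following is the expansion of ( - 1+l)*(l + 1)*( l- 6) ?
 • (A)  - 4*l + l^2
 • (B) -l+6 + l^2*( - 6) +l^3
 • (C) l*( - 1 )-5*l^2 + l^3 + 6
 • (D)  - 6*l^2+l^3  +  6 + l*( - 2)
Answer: B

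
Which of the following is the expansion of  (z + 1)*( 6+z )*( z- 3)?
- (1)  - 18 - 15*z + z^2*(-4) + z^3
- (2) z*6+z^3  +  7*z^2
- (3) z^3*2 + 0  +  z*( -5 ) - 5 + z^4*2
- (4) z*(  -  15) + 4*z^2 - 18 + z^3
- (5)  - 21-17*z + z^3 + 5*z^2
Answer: 4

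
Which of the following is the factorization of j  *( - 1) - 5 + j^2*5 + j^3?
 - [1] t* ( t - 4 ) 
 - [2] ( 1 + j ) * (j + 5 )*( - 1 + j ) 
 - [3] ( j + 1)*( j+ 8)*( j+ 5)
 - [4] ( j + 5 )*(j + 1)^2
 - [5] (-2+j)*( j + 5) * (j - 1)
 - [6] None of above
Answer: 2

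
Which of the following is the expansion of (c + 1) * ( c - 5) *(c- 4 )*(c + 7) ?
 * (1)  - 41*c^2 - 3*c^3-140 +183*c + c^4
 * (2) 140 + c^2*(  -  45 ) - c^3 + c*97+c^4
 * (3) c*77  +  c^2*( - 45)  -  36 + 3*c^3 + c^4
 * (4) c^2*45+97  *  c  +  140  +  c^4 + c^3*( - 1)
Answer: 2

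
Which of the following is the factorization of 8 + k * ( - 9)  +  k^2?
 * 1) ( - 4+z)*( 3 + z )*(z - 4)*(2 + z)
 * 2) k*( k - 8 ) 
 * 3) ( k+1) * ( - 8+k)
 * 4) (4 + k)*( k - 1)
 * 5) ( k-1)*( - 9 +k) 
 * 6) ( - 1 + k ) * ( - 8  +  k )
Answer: 6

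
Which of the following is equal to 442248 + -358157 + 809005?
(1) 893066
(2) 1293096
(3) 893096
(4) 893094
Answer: 3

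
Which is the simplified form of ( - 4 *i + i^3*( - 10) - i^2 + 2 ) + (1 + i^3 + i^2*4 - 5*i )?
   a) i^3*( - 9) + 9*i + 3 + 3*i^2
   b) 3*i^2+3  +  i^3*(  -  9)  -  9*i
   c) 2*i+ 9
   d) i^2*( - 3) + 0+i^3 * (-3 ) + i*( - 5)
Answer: b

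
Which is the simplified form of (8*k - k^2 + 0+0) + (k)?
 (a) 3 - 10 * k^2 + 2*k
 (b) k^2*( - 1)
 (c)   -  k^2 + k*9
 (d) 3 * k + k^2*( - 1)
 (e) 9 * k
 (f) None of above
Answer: c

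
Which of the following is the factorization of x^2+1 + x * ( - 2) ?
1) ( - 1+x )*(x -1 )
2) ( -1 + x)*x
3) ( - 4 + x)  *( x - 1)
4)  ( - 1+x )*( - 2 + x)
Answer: 1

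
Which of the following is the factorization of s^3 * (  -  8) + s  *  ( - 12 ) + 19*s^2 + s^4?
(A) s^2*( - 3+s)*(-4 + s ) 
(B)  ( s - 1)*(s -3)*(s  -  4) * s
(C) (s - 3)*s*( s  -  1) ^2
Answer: B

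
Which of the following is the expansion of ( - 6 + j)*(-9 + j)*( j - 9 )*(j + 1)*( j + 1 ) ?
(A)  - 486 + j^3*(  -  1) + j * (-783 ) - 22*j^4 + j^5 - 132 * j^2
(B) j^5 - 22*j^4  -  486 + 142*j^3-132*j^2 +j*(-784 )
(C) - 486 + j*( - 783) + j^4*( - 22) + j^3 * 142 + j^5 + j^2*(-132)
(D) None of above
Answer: C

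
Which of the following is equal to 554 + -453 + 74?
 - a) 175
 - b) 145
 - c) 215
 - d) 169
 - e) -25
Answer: a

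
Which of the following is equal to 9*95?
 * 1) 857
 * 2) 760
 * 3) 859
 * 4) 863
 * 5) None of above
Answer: 5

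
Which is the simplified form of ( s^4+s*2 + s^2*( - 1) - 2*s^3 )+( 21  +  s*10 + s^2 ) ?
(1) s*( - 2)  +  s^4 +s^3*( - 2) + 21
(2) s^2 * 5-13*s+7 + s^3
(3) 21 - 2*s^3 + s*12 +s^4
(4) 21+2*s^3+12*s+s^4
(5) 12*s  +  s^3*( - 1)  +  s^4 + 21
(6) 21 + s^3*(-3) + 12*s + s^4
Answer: 3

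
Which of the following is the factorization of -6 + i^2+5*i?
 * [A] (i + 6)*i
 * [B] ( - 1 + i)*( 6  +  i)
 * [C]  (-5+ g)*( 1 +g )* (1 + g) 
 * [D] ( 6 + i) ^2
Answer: B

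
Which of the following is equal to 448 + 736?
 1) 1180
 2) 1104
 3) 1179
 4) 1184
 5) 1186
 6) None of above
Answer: 4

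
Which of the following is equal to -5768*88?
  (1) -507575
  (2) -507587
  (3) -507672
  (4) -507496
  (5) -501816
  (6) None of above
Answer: 6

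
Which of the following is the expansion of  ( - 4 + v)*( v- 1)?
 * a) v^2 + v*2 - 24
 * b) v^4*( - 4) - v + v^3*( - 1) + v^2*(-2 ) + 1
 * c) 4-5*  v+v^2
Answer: c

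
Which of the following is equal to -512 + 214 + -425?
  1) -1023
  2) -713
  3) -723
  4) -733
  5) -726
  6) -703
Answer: 3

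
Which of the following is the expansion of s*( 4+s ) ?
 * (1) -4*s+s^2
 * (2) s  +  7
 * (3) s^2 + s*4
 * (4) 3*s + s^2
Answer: 3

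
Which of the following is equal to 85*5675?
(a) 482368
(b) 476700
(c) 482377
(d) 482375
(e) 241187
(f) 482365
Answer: d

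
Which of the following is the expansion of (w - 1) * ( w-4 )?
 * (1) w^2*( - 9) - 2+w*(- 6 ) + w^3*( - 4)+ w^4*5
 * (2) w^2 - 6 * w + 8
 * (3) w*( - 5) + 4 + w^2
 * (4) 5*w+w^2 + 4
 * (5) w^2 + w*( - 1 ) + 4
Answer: 3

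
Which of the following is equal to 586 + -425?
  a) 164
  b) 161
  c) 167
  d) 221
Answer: b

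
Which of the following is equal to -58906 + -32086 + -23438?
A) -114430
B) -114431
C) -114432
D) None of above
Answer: A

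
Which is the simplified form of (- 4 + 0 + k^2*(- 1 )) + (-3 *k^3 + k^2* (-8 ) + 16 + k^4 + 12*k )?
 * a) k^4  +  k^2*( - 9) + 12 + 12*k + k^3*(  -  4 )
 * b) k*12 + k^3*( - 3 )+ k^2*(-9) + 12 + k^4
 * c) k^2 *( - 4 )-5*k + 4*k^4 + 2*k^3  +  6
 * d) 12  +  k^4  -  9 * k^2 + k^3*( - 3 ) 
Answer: b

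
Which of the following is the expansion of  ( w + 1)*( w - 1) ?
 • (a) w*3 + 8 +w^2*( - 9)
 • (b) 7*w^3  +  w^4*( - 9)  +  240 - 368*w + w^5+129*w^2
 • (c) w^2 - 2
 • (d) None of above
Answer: d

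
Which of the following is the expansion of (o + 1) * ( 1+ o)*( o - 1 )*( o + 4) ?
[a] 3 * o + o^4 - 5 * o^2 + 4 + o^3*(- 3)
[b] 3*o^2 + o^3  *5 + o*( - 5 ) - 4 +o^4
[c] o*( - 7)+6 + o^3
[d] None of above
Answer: b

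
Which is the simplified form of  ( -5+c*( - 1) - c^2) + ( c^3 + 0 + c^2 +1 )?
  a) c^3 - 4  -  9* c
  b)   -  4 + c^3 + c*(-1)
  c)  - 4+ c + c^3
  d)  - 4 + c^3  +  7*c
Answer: b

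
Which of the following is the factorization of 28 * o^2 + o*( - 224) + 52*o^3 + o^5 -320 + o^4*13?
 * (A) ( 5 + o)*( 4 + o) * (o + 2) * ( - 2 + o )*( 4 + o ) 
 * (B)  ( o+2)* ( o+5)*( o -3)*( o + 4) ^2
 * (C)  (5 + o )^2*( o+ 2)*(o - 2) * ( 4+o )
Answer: A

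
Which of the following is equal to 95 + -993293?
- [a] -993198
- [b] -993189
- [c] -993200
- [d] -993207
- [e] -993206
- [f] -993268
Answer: a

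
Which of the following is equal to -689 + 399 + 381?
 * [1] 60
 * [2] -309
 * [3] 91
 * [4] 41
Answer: 3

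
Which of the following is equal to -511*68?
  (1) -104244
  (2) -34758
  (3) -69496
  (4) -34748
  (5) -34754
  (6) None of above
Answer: 4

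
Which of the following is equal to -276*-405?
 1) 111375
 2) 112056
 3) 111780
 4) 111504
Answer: 3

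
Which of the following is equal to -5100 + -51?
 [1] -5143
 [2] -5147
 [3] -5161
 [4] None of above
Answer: 4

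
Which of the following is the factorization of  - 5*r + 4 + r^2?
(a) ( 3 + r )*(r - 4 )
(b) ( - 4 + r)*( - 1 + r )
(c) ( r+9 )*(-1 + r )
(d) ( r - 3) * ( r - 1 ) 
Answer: b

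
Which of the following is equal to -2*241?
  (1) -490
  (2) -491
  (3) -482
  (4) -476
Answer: 3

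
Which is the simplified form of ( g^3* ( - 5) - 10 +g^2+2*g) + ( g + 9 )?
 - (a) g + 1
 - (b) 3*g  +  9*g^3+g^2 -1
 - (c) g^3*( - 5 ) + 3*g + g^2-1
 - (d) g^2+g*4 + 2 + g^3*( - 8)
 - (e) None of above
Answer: c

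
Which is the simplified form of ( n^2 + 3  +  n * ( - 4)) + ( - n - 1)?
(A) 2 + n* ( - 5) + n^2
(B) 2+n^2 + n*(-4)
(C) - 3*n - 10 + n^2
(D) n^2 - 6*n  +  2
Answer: A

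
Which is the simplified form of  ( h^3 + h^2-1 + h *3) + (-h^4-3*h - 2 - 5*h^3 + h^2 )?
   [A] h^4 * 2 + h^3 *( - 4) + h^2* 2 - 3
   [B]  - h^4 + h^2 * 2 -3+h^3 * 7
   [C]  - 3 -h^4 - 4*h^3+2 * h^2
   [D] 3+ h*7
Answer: C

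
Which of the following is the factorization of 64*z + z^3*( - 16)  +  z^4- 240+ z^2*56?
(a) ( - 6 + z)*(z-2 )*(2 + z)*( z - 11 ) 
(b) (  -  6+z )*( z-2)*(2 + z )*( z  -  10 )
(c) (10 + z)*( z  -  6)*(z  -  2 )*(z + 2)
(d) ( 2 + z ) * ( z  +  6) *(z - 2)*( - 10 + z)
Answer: b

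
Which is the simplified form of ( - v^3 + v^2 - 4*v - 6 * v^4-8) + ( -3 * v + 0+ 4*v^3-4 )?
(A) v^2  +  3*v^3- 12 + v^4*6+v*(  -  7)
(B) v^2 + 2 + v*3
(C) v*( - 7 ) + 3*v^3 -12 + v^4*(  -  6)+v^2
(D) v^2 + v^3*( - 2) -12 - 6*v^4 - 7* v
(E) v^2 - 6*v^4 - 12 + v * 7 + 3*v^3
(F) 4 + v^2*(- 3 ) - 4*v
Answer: C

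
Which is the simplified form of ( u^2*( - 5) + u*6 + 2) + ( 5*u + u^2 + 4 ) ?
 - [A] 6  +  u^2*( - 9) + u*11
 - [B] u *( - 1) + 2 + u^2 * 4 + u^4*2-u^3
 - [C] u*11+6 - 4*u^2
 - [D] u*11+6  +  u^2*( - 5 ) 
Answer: C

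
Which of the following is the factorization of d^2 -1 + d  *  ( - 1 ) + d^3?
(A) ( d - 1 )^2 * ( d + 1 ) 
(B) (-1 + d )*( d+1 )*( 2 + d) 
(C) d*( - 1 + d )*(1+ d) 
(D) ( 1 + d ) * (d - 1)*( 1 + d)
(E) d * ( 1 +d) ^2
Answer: D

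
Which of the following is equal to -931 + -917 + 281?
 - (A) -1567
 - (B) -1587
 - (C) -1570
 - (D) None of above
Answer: A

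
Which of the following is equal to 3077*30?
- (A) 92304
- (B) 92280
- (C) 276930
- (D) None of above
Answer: D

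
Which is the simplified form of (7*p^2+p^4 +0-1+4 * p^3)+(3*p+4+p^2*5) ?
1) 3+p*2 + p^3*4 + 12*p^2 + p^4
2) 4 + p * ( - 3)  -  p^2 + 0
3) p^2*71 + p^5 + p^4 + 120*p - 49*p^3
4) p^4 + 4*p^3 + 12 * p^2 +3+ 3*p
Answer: 4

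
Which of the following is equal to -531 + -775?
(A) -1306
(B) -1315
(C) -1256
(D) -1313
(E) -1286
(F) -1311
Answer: A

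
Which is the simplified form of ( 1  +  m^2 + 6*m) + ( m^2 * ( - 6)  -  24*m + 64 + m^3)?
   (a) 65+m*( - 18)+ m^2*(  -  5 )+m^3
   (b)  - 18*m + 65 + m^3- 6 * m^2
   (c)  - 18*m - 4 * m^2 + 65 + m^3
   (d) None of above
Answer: a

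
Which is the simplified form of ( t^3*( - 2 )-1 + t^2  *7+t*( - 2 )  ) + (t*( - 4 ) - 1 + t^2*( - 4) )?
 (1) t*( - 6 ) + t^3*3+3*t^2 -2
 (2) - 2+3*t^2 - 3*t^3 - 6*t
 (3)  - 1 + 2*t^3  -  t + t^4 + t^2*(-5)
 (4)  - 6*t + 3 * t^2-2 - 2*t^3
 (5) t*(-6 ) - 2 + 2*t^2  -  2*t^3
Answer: 4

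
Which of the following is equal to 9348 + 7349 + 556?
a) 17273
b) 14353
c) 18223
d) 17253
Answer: d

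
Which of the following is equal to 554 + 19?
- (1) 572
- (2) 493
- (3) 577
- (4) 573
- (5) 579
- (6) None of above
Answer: 4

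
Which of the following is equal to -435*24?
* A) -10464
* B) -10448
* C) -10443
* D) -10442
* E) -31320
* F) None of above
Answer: F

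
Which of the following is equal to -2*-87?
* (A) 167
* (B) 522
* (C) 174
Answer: C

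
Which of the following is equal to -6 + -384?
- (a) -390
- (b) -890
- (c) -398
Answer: a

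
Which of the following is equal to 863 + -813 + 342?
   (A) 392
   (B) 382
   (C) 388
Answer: A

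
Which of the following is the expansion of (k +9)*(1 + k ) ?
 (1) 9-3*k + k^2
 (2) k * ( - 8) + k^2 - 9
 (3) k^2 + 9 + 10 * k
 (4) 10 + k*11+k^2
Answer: 3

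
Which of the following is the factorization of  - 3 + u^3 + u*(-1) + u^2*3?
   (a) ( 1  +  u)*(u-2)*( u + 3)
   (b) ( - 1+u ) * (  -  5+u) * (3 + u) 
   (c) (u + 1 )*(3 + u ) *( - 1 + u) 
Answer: c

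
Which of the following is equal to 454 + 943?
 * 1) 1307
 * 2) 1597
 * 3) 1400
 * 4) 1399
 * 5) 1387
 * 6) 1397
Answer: 6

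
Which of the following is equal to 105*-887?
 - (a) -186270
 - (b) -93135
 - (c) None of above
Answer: b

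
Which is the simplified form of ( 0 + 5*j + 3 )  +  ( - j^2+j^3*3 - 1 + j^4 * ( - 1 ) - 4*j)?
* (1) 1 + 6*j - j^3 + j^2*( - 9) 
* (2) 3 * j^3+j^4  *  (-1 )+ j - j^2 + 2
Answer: 2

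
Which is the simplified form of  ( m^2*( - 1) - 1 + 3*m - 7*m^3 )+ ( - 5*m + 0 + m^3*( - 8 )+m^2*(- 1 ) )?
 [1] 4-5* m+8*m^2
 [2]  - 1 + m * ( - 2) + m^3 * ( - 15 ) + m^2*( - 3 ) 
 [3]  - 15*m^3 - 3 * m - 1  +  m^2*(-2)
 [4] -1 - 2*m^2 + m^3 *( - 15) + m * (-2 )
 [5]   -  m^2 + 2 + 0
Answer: 4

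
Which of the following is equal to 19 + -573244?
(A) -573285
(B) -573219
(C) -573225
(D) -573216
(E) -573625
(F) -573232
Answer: C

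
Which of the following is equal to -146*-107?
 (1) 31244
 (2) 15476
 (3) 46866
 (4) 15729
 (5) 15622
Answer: 5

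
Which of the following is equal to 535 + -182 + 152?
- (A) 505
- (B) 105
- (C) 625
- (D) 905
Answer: A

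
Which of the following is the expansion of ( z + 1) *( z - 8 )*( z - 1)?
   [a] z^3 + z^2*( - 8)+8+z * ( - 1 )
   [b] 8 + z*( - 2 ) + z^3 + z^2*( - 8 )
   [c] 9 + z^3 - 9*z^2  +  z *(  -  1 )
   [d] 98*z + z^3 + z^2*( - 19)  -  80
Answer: a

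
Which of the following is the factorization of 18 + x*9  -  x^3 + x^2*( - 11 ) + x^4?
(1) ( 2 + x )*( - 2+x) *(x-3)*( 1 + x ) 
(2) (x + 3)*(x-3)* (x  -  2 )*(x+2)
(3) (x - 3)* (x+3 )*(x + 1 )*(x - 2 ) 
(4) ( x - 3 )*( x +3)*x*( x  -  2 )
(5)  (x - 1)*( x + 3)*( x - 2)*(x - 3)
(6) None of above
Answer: 3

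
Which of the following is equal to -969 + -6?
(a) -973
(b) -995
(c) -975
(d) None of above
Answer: c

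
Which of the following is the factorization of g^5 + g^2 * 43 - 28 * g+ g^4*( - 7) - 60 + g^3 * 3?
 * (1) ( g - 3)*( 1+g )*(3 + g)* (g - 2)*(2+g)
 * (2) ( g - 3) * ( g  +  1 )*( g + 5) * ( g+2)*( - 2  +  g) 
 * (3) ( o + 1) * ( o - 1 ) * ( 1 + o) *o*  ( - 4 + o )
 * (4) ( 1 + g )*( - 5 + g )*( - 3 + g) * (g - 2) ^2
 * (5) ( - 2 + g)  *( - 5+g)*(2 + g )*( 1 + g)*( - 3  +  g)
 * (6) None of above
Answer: 5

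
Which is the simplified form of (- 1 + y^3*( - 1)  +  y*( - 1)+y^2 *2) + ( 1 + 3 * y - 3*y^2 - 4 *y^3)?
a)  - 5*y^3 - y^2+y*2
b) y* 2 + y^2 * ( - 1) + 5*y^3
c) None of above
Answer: a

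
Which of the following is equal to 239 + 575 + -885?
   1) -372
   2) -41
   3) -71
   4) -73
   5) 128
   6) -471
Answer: 3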